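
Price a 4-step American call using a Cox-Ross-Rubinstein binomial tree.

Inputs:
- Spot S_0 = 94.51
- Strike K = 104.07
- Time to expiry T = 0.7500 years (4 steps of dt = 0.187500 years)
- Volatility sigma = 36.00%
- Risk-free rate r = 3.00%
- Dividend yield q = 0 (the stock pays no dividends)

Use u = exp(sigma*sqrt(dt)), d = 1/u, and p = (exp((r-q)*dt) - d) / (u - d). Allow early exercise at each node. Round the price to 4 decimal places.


dt = T/N = 0.187500
u = exp(sigma*sqrt(dt)) = 1.168691; d = 1/u = 0.855658
p = (exp((r-q)*dt) - d) / (u - d) = 0.479128
Discount per step: exp(-r*dt) = 0.994391
Stock lattice S(k, i) with i counting down-moves:
  k=0: S(0,0) = 94.5100
  k=1: S(1,0) = 110.4530; S(1,1) = 80.8682
  k=2: S(2,0) = 129.0855; S(2,1) = 94.5100; S(2,2) = 69.1955
  k=3: S(3,0) = 150.8611; S(3,1) = 110.4530; S(3,2) = 80.8682; S(3,3) = 59.2077
  k=4: S(4,0) = 176.3100; S(4,1) = 129.0855; S(4,2) = 94.5100; S(4,3) = 69.1955; S(4,4) = 50.6616
Terminal payoffs V(N, i) = max(S_T - K, 0):
  V(4,0) = 72.240023; V(4,1) = 25.015477; V(4,2) = 0.000000; V(4,3) = 0.000000; V(4,4) = 0.000000
Backward induction: V(k, i) = exp(-r*dt) * [p * V(k+1, i) + (1-p) * V(k+1, i+1)]; then take max(V_cont, immediate exercise) for American.
  V(3,0) = exp(-r*dt) * [p*72.240023 + (1-p)*25.015477] = 47.374823; exercise = 46.791073; V(3,0) = max -> 47.374823
  V(3,1) = exp(-r*dt) * [p*25.015477 + (1-p)*0.000000] = 11.918374; exercise = 6.383014; V(3,1) = max -> 11.918374
  V(3,2) = exp(-r*dt) * [p*0.000000 + (1-p)*0.000000] = 0.000000; exercise = 0.000000; V(3,2) = max -> 0.000000
  V(3,3) = exp(-r*dt) * [p*0.000000 + (1-p)*0.000000] = 0.000000; exercise = 0.000000; V(3,3) = max -> 0.000000
  V(2,0) = exp(-r*dt) * [p*47.374823 + (1-p)*11.918374] = 28.744393; exercise = 25.015477; V(2,0) = max -> 28.744393
  V(2,1) = exp(-r*dt) * [p*11.918374 + (1-p)*0.000000] = 5.678390; exercise = 0.000000; V(2,1) = max -> 5.678390
  V(2,2) = exp(-r*dt) * [p*0.000000 + (1-p)*0.000000] = 0.000000; exercise = 0.000000; V(2,2) = max -> 0.000000
  V(1,0) = exp(-r*dt) * [p*28.744393 + (1-p)*5.678390] = 16.636106; exercise = 6.383014; V(1,0) = max -> 16.636106
  V(1,1) = exp(-r*dt) * [p*5.678390 + (1-p)*0.000000] = 2.705412; exercise = 0.000000; V(1,1) = max -> 2.705412
  V(0,0) = exp(-r*dt) * [p*16.636106 + (1-p)*2.705412] = 9.327377; exercise = 0.000000; V(0,0) = max -> 9.327377

Answer: Price = V(0,0) = 9.3274


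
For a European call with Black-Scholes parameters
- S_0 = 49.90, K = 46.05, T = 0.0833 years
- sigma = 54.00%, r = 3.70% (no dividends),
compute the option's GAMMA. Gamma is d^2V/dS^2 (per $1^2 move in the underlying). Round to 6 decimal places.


Answer: Gamma = 0.042513

Derivation:
d1 = 0.6128867549; d2 = 0.4570333622
phi(d1) = 0.3306305731; exp(-qT) = 1.0000000000; exp(-rT) = 0.9969226448
Gamma = exp(-qT) * phi(d1) / (S * sigma * sqrt(T)) = 1.0000000000 * 0.3306305731 / (49.9000 * 0.5400 * 0.2886173938) = 0.042513


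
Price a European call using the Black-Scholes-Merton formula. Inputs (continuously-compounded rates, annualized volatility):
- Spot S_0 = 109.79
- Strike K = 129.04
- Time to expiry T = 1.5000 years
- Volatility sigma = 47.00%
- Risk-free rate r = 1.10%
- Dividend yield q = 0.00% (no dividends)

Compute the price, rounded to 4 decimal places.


d1 = (ln(S/K) + (r - q + 0.5*sigma^2) * T) / (sigma * sqrt(T)) = 0.03582512
d2 = d1 - sigma * sqrt(T) = -0.53980497
exp(-rT) = 0.98363538; exp(-qT) = 1.00000000
C = S_0 * exp(-qT) * N(d1) - K * exp(-rT) * N(d2)
N(d1) = 0.51428910; N(d2) = 0.29466577
C = 109.7900 * 1.00000000 * 0.51428910 - 129.0400 * 0.98363538 * 0.29466577 = 19.0624

Answer: Price = 19.0624


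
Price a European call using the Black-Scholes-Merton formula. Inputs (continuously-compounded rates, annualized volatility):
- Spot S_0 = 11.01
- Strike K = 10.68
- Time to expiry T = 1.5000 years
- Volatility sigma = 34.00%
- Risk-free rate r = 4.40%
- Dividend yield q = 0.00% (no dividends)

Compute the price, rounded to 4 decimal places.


Answer: Price = 2.2840

Derivation:
d1 = (ln(S/K) + (r - q + 0.5*sigma^2) * T) / (sigma * sqrt(T)) = 0.43978215
d2 = d1 - sigma * sqrt(T) = 0.02336889
exp(-rT) = 0.93613086; exp(-qT) = 1.00000000
C = S_0 * exp(-qT) * N(d1) - K * exp(-rT) * N(d2)
N(d1) = 0.66995255; N(d2) = 0.50932199
C = 11.0100 * 1.00000000 * 0.66995255 - 10.6800 * 0.93613086 * 0.50932199 = 2.2840


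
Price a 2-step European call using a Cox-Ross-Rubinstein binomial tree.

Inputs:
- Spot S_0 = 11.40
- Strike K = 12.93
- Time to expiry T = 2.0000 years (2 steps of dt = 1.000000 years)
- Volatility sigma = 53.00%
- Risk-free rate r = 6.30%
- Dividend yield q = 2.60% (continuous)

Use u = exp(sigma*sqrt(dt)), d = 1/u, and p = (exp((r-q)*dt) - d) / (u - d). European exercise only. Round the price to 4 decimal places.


Answer: Price = V(0,0) = 2.8808

Derivation:
dt = T/N = 1.000000
u = exp(sigma*sqrt(dt)) = 1.698932; d = 1/u = 0.588605
p = (exp((r-q)*dt) - d) / (u - d) = 0.404465
Discount per step: exp(-r*dt) = 0.938943
Stock lattice S(k, i) with i counting down-moves:
  k=0: S(0,0) = 11.4000
  k=1: S(1,0) = 19.3678; S(1,1) = 6.7101
  k=2: S(2,0) = 32.9046; S(2,1) = 11.4000; S(2,2) = 3.9496
Terminal payoffs V(N, i) = max(S_T - K, 0):
  V(2,0) = 19.974629; V(2,1) = 0.000000; V(2,2) = 0.000000
Backward induction: V(k, i) = exp(-r*dt) * [p * V(k+1, i) + (1-p) * V(k+1, i+1)].
  V(1,0) = exp(-r*dt) * [p*19.974629 + (1-p)*0.000000] = 7.585752
  V(1,1) = exp(-r*dt) * [p*0.000000 + (1-p)*0.000000] = 0.000000
  V(0,0) = exp(-r*dt) * [p*7.585752 + (1-p)*0.000000] = 2.880836


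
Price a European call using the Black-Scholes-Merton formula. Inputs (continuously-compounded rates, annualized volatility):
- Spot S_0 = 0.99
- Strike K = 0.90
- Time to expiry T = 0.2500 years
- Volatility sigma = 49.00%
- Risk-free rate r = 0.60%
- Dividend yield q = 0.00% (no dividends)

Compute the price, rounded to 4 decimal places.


d1 = (ln(S/K) + (r - q + 0.5*sigma^2) * T) / (sigma * sqrt(T)) = 0.51764359
d2 = d1 - sigma * sqrt(T) = 0.27264359
exp(-rT) = 0.99850112; exp(-qT) = 1.00000000
C = S_0 * exp(-qT) * N(d1) - K * exp(-rT) * N(d2)
N(d1) = 0.69764652; N(d2) = 0.60743640
C = 0.9900 * 1.00000000 * 0.69764652 - 0.9000 * 0.99850112 * 0.60743640 = 0.1448

Answer: Price = 0.1448


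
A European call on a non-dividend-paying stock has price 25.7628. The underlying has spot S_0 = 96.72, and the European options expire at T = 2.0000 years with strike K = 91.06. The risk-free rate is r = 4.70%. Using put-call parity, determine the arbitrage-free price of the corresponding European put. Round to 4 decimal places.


Put-call parity: C - P = S_0 * exp(-qT) - K * exp(-rT).
S_0 * exp(-qT) = 96.7200 * 1.00000000 = 96.72000000
K * exp(-rT) = 91.0600 * 0.91028276 = 82.89034833
P = C - S*exp(-qT) + K*exp(-rT)
P = 25.7628 - 96.72000000 + 82.89034833 = 11.9331

Answer: Put price = 11.9331


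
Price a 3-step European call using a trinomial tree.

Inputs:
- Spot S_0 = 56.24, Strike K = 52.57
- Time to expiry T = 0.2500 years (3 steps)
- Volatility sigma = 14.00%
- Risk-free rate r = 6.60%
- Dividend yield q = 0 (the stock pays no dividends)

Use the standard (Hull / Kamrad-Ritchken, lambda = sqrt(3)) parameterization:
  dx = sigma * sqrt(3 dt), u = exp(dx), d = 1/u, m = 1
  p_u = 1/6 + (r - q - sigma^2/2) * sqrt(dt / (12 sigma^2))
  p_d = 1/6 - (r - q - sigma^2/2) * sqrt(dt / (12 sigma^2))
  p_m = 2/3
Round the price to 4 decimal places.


Answer: Price = V(0,0) = 4.6975

Derivation:
dt = T/N = 0.083333; dx = sigma*sqrt(3*dt) = 0.070000
u = exp(dx) = 1.072508; d = 1/u = 0.932394
p_u = 0.200119, p_m = 0.666667, p_d = 0.133214
Discount per step: exp(-r*dt) = 0.994515
Stock lattice S(k, j) with j the centered position index:
  k=0: S(0,+0) = 56.2400
  k=1: S(1,-1) = 52.4378; S(1,+0) = 56.2400; S(1,+1) = 60.3179
  k=2: S(2,-2) = 48.8927; S(2,-1) = 52.4378; S(2,+0) = 56.2400; S(2,+1) = 60.3179; S(2,+2) = 64.6914
  k=3: S(3,-3) = 45.5873; S(3,-2) = 48.8927; S(3,-1) = 52.4378; S(3,+0) = 56.2400; S(3,+1) = 60.3179; S(3,+2) = 64.6914; S(3,+3) = 69.3821
Terminal payoffs V(N, j) = max(S_T - K, 0):
  V(3,-3) = 0.000000; V(3,-2) = 0.000000; V(3,-1) = 0.000000; V(3,+0) = 3.670000; V(3,+1) = 7.747860; V(3,+2) = 12.121398; V(3,+3) = 16.812054
Backward induction: V(k, j) = exp(-r*dt) * [p_u * V(k+1, j+1) + p_m * V(k+1, j) + p_d * V(k+1, j-1)]
  V(2,-2) = exp(-r*dt) * [p_u*0.000000 + p_m*0.000000 + p_d*0.000000] = 0.000000
  V(2,-1) = exp(-r*dt) * [p_u*3.670000 + p_m*0.000000 + p_d*0.000000] = 0.730409
  V(2,+0) = exp(-r*dt) * [p_u*7.747860 + p_m*3.670000 + p_d*0.000000] = 3.975237
  V(2,+1) = exp(-r*dt) * [p_u*12.121398 + p_m*7.747860 + p_d*3.670000] = 8.035542
  V(2,+2) = exp(-r*dt) * [p_u*16.812054 + p_m*12.121398 + p_d*7.747860] = 12.409032
  V(1,-1) = exp(-r*dt) * [p_u*3.975237 + p_m*0.730409 + p_d*0.000000] = 1.275426
  V(1,+0) = exp(-r*dt) * [p_u*8.035542 + p_m*3.975237 + p_d*0.730409] = 4.331634
  V(1,+1) = exp(-r*dt) * [p_u*12.409032 + p_m*8.035542 + p_d*3.975237] = 8.323962
  V(0,+0) = exp(-r*dt) * [p_u*8.323962 + p_m*4.331634 + p_d*1.275426] = 4.697537


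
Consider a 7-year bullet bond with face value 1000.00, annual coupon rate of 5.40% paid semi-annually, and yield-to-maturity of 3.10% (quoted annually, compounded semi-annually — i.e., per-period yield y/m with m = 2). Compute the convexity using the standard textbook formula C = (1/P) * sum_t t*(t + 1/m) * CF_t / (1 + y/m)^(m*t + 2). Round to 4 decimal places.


Coupon per period c = face * coupon_rate / m = 27.000000
Periods per year m = 2; per-period yield y/m = 0.015500
Number of cashflows N = 14
Cashflows (t years, CF_t, discount factor 1/(1+y/m)^(m*t), PV):
  t = 0.5000: CF_t = 27.000000, DF = 0.984737, PV = 26.587888
  t = 1.0000: CF_t = 27.000000, DF = 0.969706, PV = 26.182066
  t = 1.5000: CF_t = 27.000000, DF = 0.954905, PV = 25.782438
  t = 2.0000: CF_t = 27.000000, DF = 0.940330, PV = 25.388910
  t = 2.5000: CF_t = 27.000000, DF = 0.925977, PV = 25.001388
  t = 3.0000: CF_t = 27.000000, DF = 0.911844, PV = 24.619782
  t = 3.5000: CF_t = 27.000000, DF = 0.897926, PV = 24.244000
  t = 4.0000: CF_t = 27.000000, DF = 0.884220, PV = 23.873953
  t = 4.5000: CF_t = 27.000000, DF = 0.870724, PV = 23.509555
  t = 5.0000: CF_t = 27.000000, DF = 0.857434, PV = 23.150719
  t = 5.5000: CF_t = 27.000000, DF = 0.844347, PV = 22.797360
  t = 6.0000: CF_t = 27.000000, DF = 0.831459, PV = 22.449394
  t = 6.5000: CF_t = 27.000000, DF = 0.818768, PV = 22.106740
  t = 7.0000: CF_t = 1027.000000, DF = 0.806271, PV = 828.040264
Price P = sum_t PV_t = 1143.734458
Convexity numerator sum_t t*(t + 1/m) * CF_t / (1+y/m)^(m*t + 2):
  t = 0.5000: term = 12.891219
  t = 1.0000: term = 38.083365
  t = 1.5000: term = 75.004165
  t = 2.0000: term = 123.098908
  t = 2.5000: term = 181.829998
  t = 3.0000: term = 250.676511
  t = 3.5000: term = 329.133774
  t = 4.0000: term = 416.712945
  t = 4.5000: term = 512.940602
  t = 5.0000: term = 617.358348
  t = 5.5000: term = 729.522420
  t = 6.0000: term = 849.003309
  t = 6.5000: term = 975.385387
  t = 7.0000: term = 42155.175642
Convexity = (1/P) * sum = 47266.816592 / 1143.734458 = 41.326740

Answer: Convexity = 41.3267


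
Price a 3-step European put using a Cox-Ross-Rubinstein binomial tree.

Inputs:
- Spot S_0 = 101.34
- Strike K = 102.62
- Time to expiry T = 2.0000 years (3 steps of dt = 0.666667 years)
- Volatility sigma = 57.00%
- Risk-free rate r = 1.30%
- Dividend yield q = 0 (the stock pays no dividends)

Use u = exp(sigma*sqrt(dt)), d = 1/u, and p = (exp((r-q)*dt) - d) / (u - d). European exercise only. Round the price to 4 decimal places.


dt = T/N = 0.666667
u = exp(sigma*sqrt(dt)) = 1.592656; d = 1/u = 0.627882
p = (exp((r-q)*dt) - d) / (u - d) = 0.394727
Discount per step: exp(-r*dt) = 0.991371
Stock lattice S(k, i) with i counting down-moves:
  k=0: S(0,0) = 101.3400
  k=1: S(1,0) = 161.3998; S(1,1) = 63.6296
  k=2: S(2,0) = 257.0543; S(2,1) = 101.3400; S(2,2) = 39.9519
  k=3: S(3,0) = 409.3991; S(3,1) = 161.3998; S(3,2) = 63.6296; S(3,3) = 25.0850
Terminal payoffs V(N, i) = max(K - S_T, 0):
  V(3,0) = 0.000000; V(3,1) = 0.000000; V(3,2) = 38.990440; V(3,3) = 77.534950
Backward induction: V(k, i) = exp(-r*dt) * [p * V(k+1, i) + (1-p) * V(k+1, i+1)].
  V(2,0) = exp(-r*dt) * [p*0.000000 + (1-p)*0.000000] = 0.000000
  V(2,1) = exp(-r*dt) * [p*0.000000 + (1-p)*38.990440] = 23.396212
  V(2,2) = exp(-r*dt) * [p*38.990440 + (1-p)*77.534950] = 61.782615
  V(1,0) = exp(-r*dt) * [p*0.000000 + (1-p)*23.396212] = 14.038896
  V(1,1) = exp(-r*dt) * [p*23.396212 + (1-p)*61.782615] = 46.228081
  V(0,0) = exp(-r*dt) * [p*14.038896 + (1-p)*46.228081] = 33.232870

Answer: Price = V(0,0) = 33.2329


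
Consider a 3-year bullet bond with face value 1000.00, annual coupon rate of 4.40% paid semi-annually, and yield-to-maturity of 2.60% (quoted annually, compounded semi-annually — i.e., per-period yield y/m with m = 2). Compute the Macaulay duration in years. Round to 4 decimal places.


Answer: Macaulay duration = 2.8477 years

Derivation:
Coupon per period c = face * coupon_rate / m = 22.000000
Periods per year m = 2; per-period yield y/m = 0.013000
Number of cashflows N = 6
Cashflows (t years, CF_t, discount factor 1/(1+y/m)^(m*t), PV):
  t = 0.5000: CF_t = 22.000000, DF = 0.987167, PV = 21.717670
  t = 1.0000: CF_t = 22.000000, DF = 0.974498, PV = 21.438964
  t = 1.5000: CF_t = 22.000000, DF = 0.961992, PV = 21.163834
  t = 2.0000: CF_t = 22.000000, DF = 0.949647, PV = 20.892235
  t = 2.5000: CF_t = 22.000000, DF = 0.937460, PV = 20.624121
  t = 3.0000: CF_t = 1022.000000, DF = 0.925429, PV = 945.788924
Price P = sum_t PV_t = 1051.625748
Macaulay numerator sum_t t * PV_t:
  t * PV_t at t = 0.5000: 10.858835
  t * PV_t at t = 1.0000: 21.438964
  t * PV_t at t = 1.5000: 31.745751
  t * PV_t at t = 2.0000: 41.784470
  t * PV_t at t = 2.5000: 51.560303
  t * PV_t at t = 3.0000: 2837.366771
Macaulay duration D = (sum_t t * PV_t) / P = 2994.755094 / 1051.625748 = 2.847738


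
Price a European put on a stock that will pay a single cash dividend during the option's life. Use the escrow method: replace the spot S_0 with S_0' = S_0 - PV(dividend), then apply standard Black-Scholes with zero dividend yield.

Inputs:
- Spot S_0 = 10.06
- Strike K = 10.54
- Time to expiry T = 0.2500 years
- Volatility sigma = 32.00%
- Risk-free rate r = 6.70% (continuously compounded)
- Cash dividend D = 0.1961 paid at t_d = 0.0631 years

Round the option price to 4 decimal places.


Answer: Price = 0.9255

Derivation:
PV(D) = D * exp(-r * t_d) = 0.1961 * 0.99578122 = 0.19527270
S_0' = S_0 - PV(D) = 10.0600 - 0.19527270 = 9.86472730
d1 = (ln(S_0'/K) + (r + sigma^2/2)*T) / (sigma*sqrt(T)) = -0.22913779
d2 = d1 - sigma*sqrt(T) = -0.38913779
exp(-rT) = 0.98338950
N(-d1) = 0.59061909; N(-d2) = 0.65141289
P = K * exp(-rT) * N(-d2) - S_0' * N(-d1) = 10.5400 * 0.98338950 * 0.65141289 - 9.86472730 * 0.59061909 = 0.9255


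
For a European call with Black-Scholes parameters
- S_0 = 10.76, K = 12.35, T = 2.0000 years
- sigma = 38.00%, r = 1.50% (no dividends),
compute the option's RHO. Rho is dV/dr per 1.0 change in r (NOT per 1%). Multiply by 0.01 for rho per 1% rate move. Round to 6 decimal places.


d1 = 0.0680673858; d2 = -0.4693337679
phi(d1) = 0.3980191665; exp(-qT) = 1.0000000000; exp(-rT) = 0.9704455335
N(d2) = 0.3194155410
Rho = K*T*exp(-rT)*N(d2) = 12.3500 * 2.0000 * 0.9704455335 * 0.3194155410 = 7.656392

Answer: Rho = 7.656392


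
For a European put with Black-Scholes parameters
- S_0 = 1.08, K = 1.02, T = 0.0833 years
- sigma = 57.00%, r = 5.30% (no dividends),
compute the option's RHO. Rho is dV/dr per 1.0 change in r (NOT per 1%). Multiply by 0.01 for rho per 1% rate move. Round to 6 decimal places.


Answer: Rho = -0.032579

Derivation:
d1 = 0.4565347081; d2 = 0.2920227936
phi(d1) = 0.3594606724; exp(-qT) = 1.0000000000; exp(-rT) = 0.9955948313
N(-d2) = 0.3851345982
Rho = -K*T*exp(-rT)*N(-d2) = -1.0200 * 0.0833 * 0.9955948313 * 0.3851345982 = -0.032579


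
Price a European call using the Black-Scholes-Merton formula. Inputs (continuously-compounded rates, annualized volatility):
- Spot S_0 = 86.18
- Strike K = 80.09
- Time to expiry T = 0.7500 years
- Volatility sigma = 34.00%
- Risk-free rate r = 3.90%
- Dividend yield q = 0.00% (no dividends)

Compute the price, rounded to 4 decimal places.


d1 = (ln(S/K) + (r - q + 0.5*sigma^2) * T) / (sigma * sqrt(T)) = 0.49545867
d2 = d1 - sigma * sqrt(T) = 0.20101003
exp(-rT) = 0.97117364; exp(-qT) = 1.00000000
C = S_0 * exp(-qT) * N(d1) - K * exp(-rT) * N(d2)
N(d1) = 0.68986180; N(d2) = 0.57965463
C = 86.1800 * 1.00000000 * 0.68986180 - 80.0900 * 0.97117364 * 0.57965463 = 14.3660

Answer: Price = 14.3660


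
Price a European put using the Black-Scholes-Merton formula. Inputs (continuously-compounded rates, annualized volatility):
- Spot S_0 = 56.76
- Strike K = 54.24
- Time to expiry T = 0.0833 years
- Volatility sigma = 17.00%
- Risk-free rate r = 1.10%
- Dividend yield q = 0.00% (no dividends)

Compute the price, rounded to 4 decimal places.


Answer: Price = 0.2518

Derivation:
d1 = (ln(S/K) + (r - q + 0.5*sigma^2) * T) / (sigma * sqrt(T)) = 0.96878091
d2 = d1 - sigma * sqrt(T) = 0.91971595
exp(-rT) = 0.99908412; exp(-qT) = 1.00000000
P = K * exp(-rT) * N(-d2) - S_0 * exp(-qT) * N(-d1)
N(-d1) = 0.16632726; N(-d2) = 0.17886061
P = 54.2400 * 0.99908412 * 0.17886061 - 56.7600 * 1.00000000 * 0.16632726 = 0.2518


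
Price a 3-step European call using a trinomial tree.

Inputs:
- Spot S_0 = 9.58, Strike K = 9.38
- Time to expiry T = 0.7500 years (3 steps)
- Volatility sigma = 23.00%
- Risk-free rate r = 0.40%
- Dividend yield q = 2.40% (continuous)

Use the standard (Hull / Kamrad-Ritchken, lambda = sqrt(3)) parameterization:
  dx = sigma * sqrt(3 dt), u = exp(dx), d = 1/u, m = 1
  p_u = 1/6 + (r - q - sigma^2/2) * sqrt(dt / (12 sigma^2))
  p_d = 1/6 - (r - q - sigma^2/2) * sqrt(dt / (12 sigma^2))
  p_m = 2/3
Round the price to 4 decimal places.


dt = T/N = 0.250000; dx = sigma*sqrt(3*dt) = 0.199186
u = exp(dx) = 1.220409; d = 1/u = 0.819398
p_u = 0.137517, p_m = 0.666667, p_d = 0.195817
Discount per step: exp(-r*dt) = 0.999000
Stock lattice S(k, j) with j the centered position index:
  k=0: S(0,+0) = 9.5800
  k=1: S(1,-1) = 7.8498; S(1,+0) = 9.5800; S(1,+1) = 11.6915
  k=2: S(2,-2) = 6.4321; S(2,-1) = 7.8498; S(2,+0) = 9.5800; S(2,+1) = 11.6915; S(2,+2) = 14.2684
  k=3: S(3,-3) = 5.2705; S(3,-2) = 6.4321; S(3,-1) = 7.8498; S(3,+0) = 9.5800; S(3,+1) = 11.6915; S(3,+2) = 14.2684; S(3,+3) = 17.4133
Terminal payoffs V(N, j) = max(S_T - K, 0):
  V(3,-3) = 0.000000; V(3,-2) = 0.000000; V(3,-1) = 0.000000; V(3,+0) = 0.200000; V(3,+1) = 2.311516; V(3,+2) = 4.888428; V(3,+3) = 8.033315
Backward induction: V(k, j) = exp(-r*dt) * [p_u * V(k+1, j+1) + p_m * V(k+1, j) + p_d * V(k+1, j-1)]
  V(2,-2) = exp(-r*dt) * [p_u*0.000000 + p_m*0.000000 + p_d*0.000000] = 0.000000
  V(2,-1) = exp(-r*dt) * [p_u*0.200000 + p_m*0.000000 + p_d*0.000000] = 0.027476
  V(2,+0) = exp(-r*dt) * [p_u*2.311516 + p_m*0.200000 + p_d*0.000000] = 0.450755
  V(2,+1) = exp(-r*dt) * [p_u*4.888428 + p_m*2.311516 + p_d*0.200000] = 2.250163
  V(2,+2) = exp(-r*dt) * [p_u*8.033315 + p_m*4.888428 + p_d*2.311516] = 4.811487
  V(1,-1) = exp(-r*dt) * [p_u*0.450755 + p_m*0.027476 + p_d*0.000000] = 0.080223
  V(1,+0) = exp(-r*dt) * [p_u*2.250163 + p_m*0.450755 + p_d*0.027476] = 0.614703
  V(1,+1) = exp(-r*dt) * [p_u*4.811487 + p_m*2.250163 + p_d*0.450755] = 2.247785
  V(0,+0) = exp(-r*dt) * [p_u*2.247785 + p_m*0.614703 + p_d*0.080223] = 0.733885

Answer: Price = V(0,0) = 0.7339


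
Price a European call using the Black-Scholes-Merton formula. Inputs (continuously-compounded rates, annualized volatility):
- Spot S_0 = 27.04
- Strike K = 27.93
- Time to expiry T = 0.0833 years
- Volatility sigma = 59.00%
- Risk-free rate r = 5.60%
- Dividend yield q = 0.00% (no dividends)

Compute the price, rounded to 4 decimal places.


Answer: Price = 1.5050

Derivation:
d1 = (ln(S/K) + (r - q + 0.5*sigma^2) * T) / (sigma * sqrt(T)) = -0.07764055
d2 = d1 - sigma * sqrt(T) = -0.24792481
exp(-rT) = 0.99534606; exp(-qT) = 1.00000000
C = S_0 * exp(-qT) * N(d1) - K * exp(-rT) * N(d2)
N(d1) = 0.46905699; N(d2) = 0.40209629
C = 27.0400 * 1.00000000 * 0.46905699 - 27.9300 * 0.99534606 * 0.40209629 = 1.5050


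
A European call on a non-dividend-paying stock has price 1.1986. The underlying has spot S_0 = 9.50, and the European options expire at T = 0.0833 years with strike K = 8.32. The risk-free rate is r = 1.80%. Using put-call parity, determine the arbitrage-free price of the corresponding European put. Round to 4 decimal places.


Put-call parity: C - P = S_0 * exp(-qT) - K * exp(-rT).
S_0 * exp(-qT) = 9.5000 * 1.00000000 = 9.50000000
K * exp(-rT) = 8.3200 * 0.99850172 = 8.30753434
P = C - S*exp(-qT) + K*exp(-rT)
P = 1.1986 - 9.50000000 + 8.30753434 = 0.0061

Answer: Put price = 0.0061


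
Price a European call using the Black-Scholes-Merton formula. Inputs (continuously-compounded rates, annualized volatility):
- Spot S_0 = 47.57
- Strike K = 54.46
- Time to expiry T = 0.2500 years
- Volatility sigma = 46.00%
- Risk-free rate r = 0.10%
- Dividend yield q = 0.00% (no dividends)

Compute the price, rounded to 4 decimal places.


Answer: Price = 2.0092

Derivation:
d1 = (ln(S/K) + (r - q + 0.5*sigma^2) * T) / (sigma * sqrt(T)) = -0.47201816
d2 = d1 - sigma * sqrt(T) = -0.70201816
exp(-rT) = 0.99975003; exp(-qT) = 1.00000000
C = S_0 * exp(-qT) * N(d1) - K * exp(-rT) * N(d2)
N(d1) = 0.31845691; N(d2) = 0.24133392
C = 47.5700 * 1.00000000 * 0.31845691 - 54.4600 * 0.99975003 * 0.24133392 = 2.0092


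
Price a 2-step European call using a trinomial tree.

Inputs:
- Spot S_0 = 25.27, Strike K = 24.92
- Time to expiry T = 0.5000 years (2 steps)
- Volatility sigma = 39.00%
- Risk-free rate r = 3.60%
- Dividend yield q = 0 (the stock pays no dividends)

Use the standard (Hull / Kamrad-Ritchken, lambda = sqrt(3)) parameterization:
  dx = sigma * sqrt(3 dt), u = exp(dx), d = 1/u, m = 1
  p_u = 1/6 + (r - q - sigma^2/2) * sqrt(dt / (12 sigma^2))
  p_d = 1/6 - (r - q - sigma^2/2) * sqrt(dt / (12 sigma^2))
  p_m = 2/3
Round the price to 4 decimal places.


Answer: Price = V(0,0) = 2.8204

Derivation:
dt = T/N = 0.250000; dx = sigma*sqrt(3*dt) = 0.337750
u = exp(dx) = 1.401790; d = 1/u = 0.713374
p_u = 0.151844, p_m = 0.666667, p_d = 0.181489
Discount per step: exp(-r*dt) = 0.991040
Stock lattice S(k, j) with j the centered position index:
  k=0: S(0,+0) = 25.2700
  k=1: S(1,-1) = 18.0270; S(1,+0) = 25.2700; S(1,+1) = 35.4232
  k=2: S(2,-2) = 12.8600; S(2,-1) = 18.0270; S(2,+0) = 25.2700; S(2,+1) = 35.4232; S(2,+2) = 49.6559
Terminal payoffs V(N, j) = max(S_T - K, 0):
  V(2,-2) = 0.000000; V(2,-1) = 0.000000; V(2,+0) = 0.350000; V(2,+1) = 10.503230; V(2,+2) = 24.735926
Backward induction: V(k, j) = exp(-r*dt) * [p_u * V(k+1, j+1) + p_m * V(k+1, j) + p_d * V(k+1, j-1)]
  V(1,-1) = exp(-r*dt) * [p_u*0.350000 + p_m*0.000000 + p_d*0.000000] = 0.052669
  V(1,+0) = exp(-r*dt) * [p_u*10.503230 + p_m*0.350000 + p_d*0.000000] = 1.811809
  V(1,+1) = exp(-r*dt) * [p_u*24.735926 + p_m*10.503230 + p_d*0.350000] = 10.724726
  V(0,+0) = exp(-r*dt) * [p_u*10.724726 + p_m*1.811809 + p_d*0.052669] = 2.820422


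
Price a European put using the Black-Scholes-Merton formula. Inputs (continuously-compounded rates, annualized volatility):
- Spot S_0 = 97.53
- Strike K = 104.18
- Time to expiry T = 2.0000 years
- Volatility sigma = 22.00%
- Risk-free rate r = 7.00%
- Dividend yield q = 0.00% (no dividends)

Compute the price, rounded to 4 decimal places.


d1 = (ln(S/K) + (r - q + 0.5*sigma^2) * T) / (sigma * sqrt(T)) = 0.39353658
d2 = d1 - sigma * sqrt(T) = 0.08240960
exp(-rT) = 0.86935824; exp(-qT) = 1.00000000
P = K * exp(-rT) * N(-d2) - S_0 * exp(-qT) * N(-d1)
N(-d1) = 0.34696160; N(-d2) = 0.46716050
P = 104.1800 * 0.86935824 * 0.46716050 - 97.5300 * 1.00000000 * 0.34696160 = 8.4714

Answer: Price = 8.4714


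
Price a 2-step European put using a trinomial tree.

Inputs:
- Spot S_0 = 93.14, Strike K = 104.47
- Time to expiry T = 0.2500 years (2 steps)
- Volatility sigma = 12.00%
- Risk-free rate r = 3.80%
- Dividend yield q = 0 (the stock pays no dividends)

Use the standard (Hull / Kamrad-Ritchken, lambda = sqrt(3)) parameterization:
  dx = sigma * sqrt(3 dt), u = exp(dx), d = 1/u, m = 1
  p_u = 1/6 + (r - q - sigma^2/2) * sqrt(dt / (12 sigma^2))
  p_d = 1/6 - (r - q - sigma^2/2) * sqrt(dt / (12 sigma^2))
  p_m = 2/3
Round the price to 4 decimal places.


dt = T/N = 0.125000; dx = sigma*sqrt(3*dt) = 0.073485
u = exp(dx) = 1.076252; d = 1/u = 0.929150
p_u = 0.192863, p_m = 0.666667, p_d = 0.140471
Discount per step: exp(-r*dt) = 0.995261
Stock lattice S(k, j) with j the centered position index:
  k=0: S(0,+0) = 93.1400
  k=1: S(1,-1) = 86.5411; S(1,+0) = 93.1400; S(1,+1) = 100.2421
  k=2: S(2,-2) = 80.4097; S(2,-1) = 86.5411; S(2,+0) = 93.1400; S(2,+1) = 100.2421; S(2,+2) = 107.8858
Terminal payoffs V(N, j) = max(K - S_T, 0):
  V(2,-2) = 24.060337; V(2,-1) = 17.928935; V(2,+0) = 11.330000; V(2,+1) = 4.227883; V(2,+2) = 0.000000
Backward induction: V(k, j) = exp(-r*dt) * [p_u * V(k+1, j+1) + p_m * V(k+1, j) + p_d * V(k+1, j-1)]
  V(1,-1) = exp(-r*dt) * [p_u*11.330000 + p_m*17.928935 + p_d*24.060337] = 17.434519
  V(1,+0) = exp(-r*dt) * [p_u*4.227883 + p_m*11.330000 + p_d*17.928935] = 10.835633
  V(1,+1) = exp(-r*dt) * [p_u*0.000000 + p_m*4.227883 + p_d*11.330000] = 4.389224
  V(0,+0) = exp(-r*dt) * [p_u*4.389224 + p_m*10.835633 + p_d*17.434519] = 10.469464

Answer: Price = V(0,0) = 10.4695


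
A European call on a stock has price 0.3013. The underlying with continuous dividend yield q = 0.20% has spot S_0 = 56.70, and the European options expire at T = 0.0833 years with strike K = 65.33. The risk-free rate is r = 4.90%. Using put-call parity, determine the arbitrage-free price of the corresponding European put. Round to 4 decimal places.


Put-call parity: C - P = S_0 * exp(-qT) - K * exp(-rT).
S_0 * exp(-qT) = 56.7000 * 0.99983341 = 56.69055457
K * exp(-rT) = 65.3300 * 0.99592662 = 65.06388601
P = C - S*exp(-qT) + K*exp(-rT)
P = 0.3013 - 56.69055457 + 65.06388601 = 8.6746

Answer: Put price = 8.6746


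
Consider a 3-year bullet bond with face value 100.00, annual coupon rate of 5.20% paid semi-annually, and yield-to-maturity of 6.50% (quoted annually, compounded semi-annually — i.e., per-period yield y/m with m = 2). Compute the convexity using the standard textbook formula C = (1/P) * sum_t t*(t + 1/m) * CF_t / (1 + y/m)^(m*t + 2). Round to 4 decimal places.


Coupon per period c = face * coupon_rate / m = 2.600000
Periods per year m = 2; per-period yield y/m = 0.032500
Number of cashflows N = 6
Cashflows (t years, CF_t, discount factor 1/(1+y/m)^(m*t), PV):
  t = 0.5000: CF_t = 2.600000, DF = 0.968523, PV = 2.518160
  t = 1.0000: CF_t = 2.600000, DF = 0.938037, PV = 2.438896
  t = 1.5000: CF_t = 2.600000, DF = 0.908510, PV = 2.362127
  t = 2.0000: CF_t = 2.600000, DF = 0.879913, PV = 2.287774
  t = 2.5000: CF_t = 2.600000, DF = 0.852216, PV = 2.215762
  t = 3.0000: CF_t = 102.600000, DF = 0.825391, PV = 84.685099
Price P = sum_t PV_t = 96.507817
Convexity numerator sum_t t*(t + 1/m) * CF_t / (1+y/m)^(m*t + 2):
  t = 0.5000: term = 1.181063
  t = 1.0000: term = 3.431661
  t = 1.5000: term = 6.647285
  t = 2.0000: term = 10.730081
  t = 2.5000: term = 15.588495
  t = 3.0000: term = 834.096266
Convexity = (1/P) * sum = 871.674851 / 96.507817 = 9.032168

Answer: Convexity = 9.0322


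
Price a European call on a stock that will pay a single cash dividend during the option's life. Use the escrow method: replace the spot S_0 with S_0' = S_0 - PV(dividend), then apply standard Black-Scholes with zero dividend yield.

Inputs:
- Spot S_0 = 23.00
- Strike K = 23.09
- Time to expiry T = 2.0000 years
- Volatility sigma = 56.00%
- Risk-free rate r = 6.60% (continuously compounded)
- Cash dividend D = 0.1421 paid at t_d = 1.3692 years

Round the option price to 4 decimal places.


Answer: Price = 8.0283

Derivation:
PV(D) = D * exp(-r * t_d) = 0.1421 * 0.91359565 = 0.12982194
S_0' = S_0 - PV(D) = 23.0000 - 0.12982194 = 22.87017806
d1 = (ln(S_0'/K) + (r + sigma^2/2)*T) / (sigma*sqrt(T)) = 0.55057628
d2 = d1 - sigma*sqrt(T) = -0.24138331
exp(-rT) = 0.87634100
N(d1) = 0.70903791; N(d2) = 0.40462902
C = S_0' * N(d1) - K * exp(-rT) * N(d2) = 22.87017806 * 0.70903791 - 23.0900 * 0.87634100 * 0.40462902 = 8.0283


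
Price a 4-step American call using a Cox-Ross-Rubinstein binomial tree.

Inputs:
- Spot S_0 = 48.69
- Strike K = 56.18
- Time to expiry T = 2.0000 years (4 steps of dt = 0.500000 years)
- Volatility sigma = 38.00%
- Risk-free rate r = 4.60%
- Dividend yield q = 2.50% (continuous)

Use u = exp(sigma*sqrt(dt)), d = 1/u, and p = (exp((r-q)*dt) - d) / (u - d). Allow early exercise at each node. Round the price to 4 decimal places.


dt = T/N = 0.500000
u = exp(sigma*sqrt(dt)) = 1.308263; d = 1/u = 0.764372
p = (exp((r-q)*dt) - d) / (u - d) = 0.452633
Discount per step: exp(-r*dt) = 0.977262
Stock lattice S(k, i) with i counting down-moves:
  k=0: S(0,0) = 48.6900
  k=1: S(1,0) = 63.6993; S(1,1) = 37.2173
  k=2: S(2,0) = 83.3355; S(2,1) = 48.6900; S(2,2) = 28.4478
  k=3: S(3,0) = 109.0248; S(3,1) = 63.6993; S(3,2) = 37.2173; S(3,3) = 21.7447
  k=4: S(4,0) = 142.6332; S(4,1) = 83.3355; S(4,2) = 48.6900; S(4,3) = 28.4478; S(4,4) = 16.6211
Terminal payoffs V(N, i) = max(S_T - K, 0):
  V(4,0) = 86.453154; V(4,1) = 27.155516; V(4,2) = 0.000000; V(4,3) = 0.000000; V(4,4) = 0.000000
Backward induction: V(k, i) = exp(-r*dt) * [p * V(k+1, i) + (1-p) * V(k+1, i+1)]; then take max(V_cont, immediate exercise) for American.
  V(3,0) = exp(-r*dt) * [p*86.453154 + (1-p)*27.155516] = 52.767868; exercise = 52.844802; V(3,0) = max -> 52.844802
  V(3,1) = exp(-r*dt) * [p*27.155516 + (1-p)*0.000000] = 12.012009; exercise = 7.519343; V(3,1) = max -> 12.012009
  V(3,2) = exp(-r*dt) * [p*0.000000 + (1-p)*0.000000] = 0.000000; exercise = 0.000000; V(3,2) = max -> 0.000000
  V(3,3) = exp(-r*dt) * [p*0.000000 + (1-p)*0.000000] = 0.000000; exercise = 0.000000; V(3,3) = max -> 0.000000
  V(2,0) = exp(-r*dt) * [p*52.844802 + (1-p)*12.012009] = 29.800921; exercise = 27.155516; V(2,0) = max -> 29.800921
  V(2,1) = exp(-r*dt) * [p*12.012009 + (1-p)*0.000000] = 5.313409; exercise = 0.000000; V(2,1) = max -> 5.313409
  V(2,2) = exp(-r*dt) * [p*0.000000 + (1-p)*0.000000] = 0.000000; exercise = 0.000000; V(2,2) = max -> 0.000000
  V(1,0) = exp(-r*dt) * [p*29.800921 + (1-p)*5.313409] = 16.024436; exercise = 7.519343; V(1,0) = max -> 16.024436
  V(1,1) = exp(-r*dt) * [p*5.313409 + (1-p)*0.000000] = 2.350341; exercise = 0.000000; V(1,1) = max -> 2.350341
  V(0,0) = exp(-r*dt) * [p*16.024436 + (1-p)*2.350341] = 8.345519; exercise = 0.000000; V(0,0) = max -> 8.345519

Answer: Price = V(0,0) = 8.3455


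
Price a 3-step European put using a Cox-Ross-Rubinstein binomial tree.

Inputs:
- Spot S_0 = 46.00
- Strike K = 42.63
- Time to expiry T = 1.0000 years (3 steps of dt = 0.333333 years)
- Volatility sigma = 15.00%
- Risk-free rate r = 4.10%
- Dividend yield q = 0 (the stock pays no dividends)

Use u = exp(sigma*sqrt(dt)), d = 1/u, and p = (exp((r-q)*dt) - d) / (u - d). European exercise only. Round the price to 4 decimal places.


dt = T/N = 0.333333
u = exp(sigma*sqrt(dt)) = 1.090463; d = 1/u = 0.917042
p = (exp((r-q)*dt) - d) / (u - d) = 0.557710
Discount per step: exp(-r*dt) = 0.986426
Stock lattice S(k, i) with i counting down-moves:
  k=0: S(0,0) = 46.0000
  k=1: S(1,0) = 50.1613; S(1,1) = 42.1839
  k=2: S(2,0) = 54.6991; S(2,1) = 46.0000; S(2,2) = 38.6844
  k=3: S(3,0) = 59.6473; S(3,1) = 50.1613; S(3,2) = 42.1839; S(3,3) = 35.4752
Terminal payoffs V(N, i) = max(K - S_T, 0):
  V(3,0) = 0.000000; V(3,1) = 0.000000; V(3,2) = 0.446091; V(3,3) = 7.154803
Backward induction: V(k, i) = exp(-r*dt) * [p * V(k+1, i) + (1-p) * V(k+1, i+1)].
  V(2,0) = exp(-r*dt) * [p*0.000000 + (1-p)*0.000000] = 0.000000
  V(2,1) = exp(-r*dt) * [p*0.000000 + (1-p)*0.446091] = 0.194623
  V(2,2) = exp(-r*dt) * [p*0.446091 + (1-p)*7.154803] = 3.366957
  V(1,0) = exp(-r*dt) * [p*0.000000 + (1-p)*0.194623] = 0.084912
  V(1,1) = exp(-r*dt) * [p*0.194623 + (1-p)*3.366957] = 1.576028
  V(0,0) = exp(-r*dt) * [p*0.084912 + (1-p)*1.576028] = 0.734313

Answer: Price = V(0,0) = 0.7343


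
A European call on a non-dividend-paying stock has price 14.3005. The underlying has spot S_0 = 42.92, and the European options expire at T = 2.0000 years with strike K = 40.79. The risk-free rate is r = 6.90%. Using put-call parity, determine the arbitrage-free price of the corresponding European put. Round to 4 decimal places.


Put-call parity: C - P = S_0 * exp(-qT) - K * exp(-rT).
S_0 * exp(-qT) = 42.9200 * 1.00000000 = 42.92000000
K * exp(-rT) = 40.7900 * 0.87109869 = 35.53211564
P = C - S*exp(-qT) + K*exp(-rT)
P = 14.3005 - 42.92000000 + 35.53211564 = 6.9126

Answer: Put price = 6.9126


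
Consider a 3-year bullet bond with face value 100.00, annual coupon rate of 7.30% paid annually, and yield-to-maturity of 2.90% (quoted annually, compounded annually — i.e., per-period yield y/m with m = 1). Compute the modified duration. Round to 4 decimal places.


Answer: Modified duration = 2.7333

Derivation:
Coupon per period c = face * coupon_rate / m = 7.300000
Periods per year m = 1; per-period yield y/m = 0.029000
Number of cashflows N = 3
Cashflows (t years, CF_t, discount factor 1/(1+y/m)^(m*t), PV):
  t = 1.0000: CF_t = 7.300000, DF = 0.971817, PV = 7.094266
  t = 2.0000: CF_t = 7.300000, DF = 0.944429, PV = 6.894331
  t = 3.0000: CF_t = 107.300000, DF = 0.917812, PV = 98.481260
Price P = sum_t PV_t = 112.469857
First compute Macaulay numerator sum_t t * PV_t:
  t * PV_t at t = 1.0000: 7.094266
  t * PV_t at t = 2.0000: 13.788661
  t * PV_t at t = 3.0000: 295.443781
Macaulay duration D = 316.326708 / 112.469857 = 2.812547
Modified duration = D / (1 + y/m) = 2.812547 / (1 + 0.029000) = 2.733281


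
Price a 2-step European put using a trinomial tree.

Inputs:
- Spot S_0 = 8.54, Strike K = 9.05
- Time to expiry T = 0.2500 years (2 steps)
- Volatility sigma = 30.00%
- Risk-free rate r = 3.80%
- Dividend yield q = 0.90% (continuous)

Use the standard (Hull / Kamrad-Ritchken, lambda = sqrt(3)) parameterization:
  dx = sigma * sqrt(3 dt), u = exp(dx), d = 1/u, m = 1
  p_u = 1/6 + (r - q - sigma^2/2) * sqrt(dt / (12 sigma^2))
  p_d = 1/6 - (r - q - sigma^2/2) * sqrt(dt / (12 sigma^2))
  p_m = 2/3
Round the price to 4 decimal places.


dt = T/N = 0.125000; dx = sigma*sqrt(3*dt) = 0.183712
u = exp(dx) = 1.201669; d = 1/u = 0.832176
p_u = 0.161223, p_m = 0.666667, p_d = 0.172110
Discount per step: exp(-r*dt) = 0.995261
Stock lattice S(k, j) with j the centered position index:
  k=0: S(0,+0) = 8.5400
  k=1: S(1,-1) = 7.1068; S(1,+0) = 8.5400; S(1,+1) = 10.2623
  k=2: S(2,-2) = 5.9141; S(2,-1) = 7.1068; S(2,+0) = 8.5400; S(2,+1) = 10.2623; S(2,+2) = 12.3318
Terminal payoffs V(N, j) = max(K - S_T, 0):
  V(2,-2) = 3.135911; V(2,-1) = 1.943220; V(2,+0) = 0.510000; V(2,+1) = 0.000000; V(2,+2) = 0.000000
Backward induction: V(k, j) = exp(-r*dt) * [p_u * V(k+1, j+1) + p_m * V(k+1, j) + p_d * V(k+1, j-1)]
  V(1,-1) = exp(-r*dt) * [p_u*0.510000 + p_m*1.943220 + p_d*3.135911] = 1.908339
  V(1,+0) = exp(-r*dt) * [p_u*0.000000 + p_m*0.510000 + p_d*1.943220] = 0.671251
  V(1,+1) = exp(-r*dt) * [p_u*0.000000 + p_m*0.000000 + p_d*0.510000] = 0.087360
  V(0,+0) = exp(-r*dt) * [p_u*0.087360 + p_m*0.671251 + p_d*1.908339] = 0.786286

Answer: Price = V(0,0) = 0.7863


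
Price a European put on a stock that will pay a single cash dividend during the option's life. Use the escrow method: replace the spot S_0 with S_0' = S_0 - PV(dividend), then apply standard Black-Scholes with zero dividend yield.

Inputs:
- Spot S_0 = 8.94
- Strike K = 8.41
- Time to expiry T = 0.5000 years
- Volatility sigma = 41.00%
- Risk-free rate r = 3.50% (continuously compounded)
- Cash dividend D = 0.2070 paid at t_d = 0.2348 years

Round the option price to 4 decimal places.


Answer: Price = 0.7620

Derivation:
PV(D) = D * exp(-r * t_d) = 0.2070 * 0.99181568 = 0.20530584
S_0' = S_0 - PV(D) = 8.9400 - 0.20530584 = 8.73469416
d1 = (ln(S_0'/K) + (r + sigma^2/2)*T) / (sigma*sqrt(T)) = 0.33598422
d2 = d1 - sigma*sqrt(T) = 0.04607044
exp(-rT) = 0.98265224
N(-d1) = 0.36844138; N(-d2) = 0.48162705
P = K * exp(-rT) * N(-d2) - S_0' * N(-d1) = 8.4100 * 0.98265224 * 0.48162705 - 8.73469416 * 0.36844138 = 0.7620


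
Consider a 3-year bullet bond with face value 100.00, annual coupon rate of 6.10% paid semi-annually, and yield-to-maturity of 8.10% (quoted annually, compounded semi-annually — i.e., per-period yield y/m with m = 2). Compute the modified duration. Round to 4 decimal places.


Answer: Modified duration = 2.6715

Derivation:
Coupon per period c = face * coupon_rate / m = 3.050000
Periods per year m = 2; per-period yield y/m = 0.040500
Number of cashflows N = 6
Cashflows (t years, CF_t, discount factor 1/(1+y/m)^(m*t), PV):
  t = 0.5000: CF_t = 3.050000, DF = 0.961076, PV = 2.931283
  t = 1.0000: CF_t = 3.050000, DF = 0.923668, PV = 2.817187
  t = 1.5000: CF_t = 3.050000, DF = 0.887715, PV = 2.707532
  t = 2.0000: CF_t = 3.050000, DF = 0.853162, PV = 2.602145
  t = 2.5000: CF_t = 3.050000, DF = 0.819954, PV = 2.500860
  t = 3.0000: CF_t = 103.050000, DF = 0.788039, PV = 81.207378
Price P = sum_t PV_t = 94.766385
First compute Macaulay numerator sum_t t * PV_t:
  t * PV_t at t = 0.5000: 1.465642
  t * PV_t at t = 1.0000: 2.817187
  t * PV_t at t = 1.5000: 4.061298
  t * PV_t at t = 2.0000: 5.204290
  t * PV_t at t = 2.5000: 6.252151
  t * PV_t at t = 3.0000: 243.622134
Macaulay duration D = 263.422701 / 94.766385 = 2.779706
Modified duration = D / (1 + y/m) = 2.779706 / (1 + 0.040500) = 2.671510


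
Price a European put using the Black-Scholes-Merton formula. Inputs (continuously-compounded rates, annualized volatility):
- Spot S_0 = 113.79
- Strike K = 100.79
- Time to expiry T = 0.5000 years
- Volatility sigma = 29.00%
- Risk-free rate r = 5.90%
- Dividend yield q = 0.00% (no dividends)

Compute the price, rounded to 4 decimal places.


d1 = (ln(S/K) + (r - q + 0.5*sigma^2) * T) / (sigma * sqrt(T)) = 0.83799712
d2 = d1 - sigma * sqrt(T) = 0.63293616
exp(-rT) = 0.97093088; exp(-qT) = 1.00000000
P = K * exp(-rT) * N(-d2) - S_0 * exp(-qT) * N(-d1)
N(-d1) = 0.20101616; N(-d2) = 0.26338767
P = 100.7900 * 0.97093088 * 0.26338767 - 113.7900 * 1.00000000 * 0.20101616 = 2.9015

Answer: Price = 2.9015


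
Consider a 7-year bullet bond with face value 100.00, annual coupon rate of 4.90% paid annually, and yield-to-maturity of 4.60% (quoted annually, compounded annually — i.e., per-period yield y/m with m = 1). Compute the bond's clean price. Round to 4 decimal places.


Coupon per period c = face * coupon_rate / m = 4.900000
Periods per year m = 1; per-period yield y/m = 0.046000
Number of cashflows N = 7
Cashflows (t years, CF_t, discount factor 1/(1+y/m)^(m*t), PV):
  t = 1.0000: CF_t = 4.900000, DF = 0.956023, PV = 4.684512
  t = 2.0000: CF_t = 4.900000, DF = 0.913980, PV = 4.478501
  t = 3.0000: CF_t = 4.900000, DF = 0.873786, PV = 4.281550
  t = 4.0000: CF_t = 4.900000, DF = 0.835359, PV = 4.093260
  t = 5.0000: CF_t = 4.900000, DF = 0.798623, PV = 3.913251
  t = 6.0000: CF_t = 4.900000, DF = 0.763501, PV = 3.741157
  t = 7.0000: CF_t = 104.900000, DF = 0.729925, PV = 76.569127
Price P = sum_t PV_t = 101.761359

Answer: Price = 101.7614


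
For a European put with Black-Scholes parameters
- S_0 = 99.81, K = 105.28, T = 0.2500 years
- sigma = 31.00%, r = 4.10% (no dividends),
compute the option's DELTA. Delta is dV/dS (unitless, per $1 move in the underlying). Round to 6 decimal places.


Answer: Delta = -0.579493

Derivation:
d1 = -0.2005973476; d2 = -0.3555973476
phi(d1) = 0.3909959093; exp(-qT) = 1.0000000000; exp(-rT) = 0.9898023522
N(-d1) = 0.5794932839
Delta = -exp(-qT) * N(-d1) = -1.0000000000 * 0.5794932839 = -0.579493


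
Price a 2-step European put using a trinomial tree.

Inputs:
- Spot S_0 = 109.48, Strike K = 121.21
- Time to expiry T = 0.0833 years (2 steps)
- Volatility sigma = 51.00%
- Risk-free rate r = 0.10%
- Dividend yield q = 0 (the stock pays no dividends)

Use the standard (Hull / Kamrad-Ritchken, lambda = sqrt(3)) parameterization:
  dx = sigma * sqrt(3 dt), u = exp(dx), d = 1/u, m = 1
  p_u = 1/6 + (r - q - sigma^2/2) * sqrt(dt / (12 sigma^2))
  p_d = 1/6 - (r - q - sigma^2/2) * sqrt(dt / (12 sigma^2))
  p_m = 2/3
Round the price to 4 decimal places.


Answer: Price = V(0,0) = 14.5500

Derivation:
dt = T/N = 0.041650; dx = sigma*sqrt(3*dt) = 0.180276
u = exp(dx) = 1.197548; d = 1/u = 0.835040
p_u = 0.151759, p_m = 0.666667, p_d = 0.181574
Discount per step: exp(-r*dt) = 0.999958
Stock lattice S(k, j) with j the centered position index:
  k=0: S(0,+0) = 109.4800
  k=1: S(1,-1) = 91.4201; S(1,+0) = 109.4800; S(1,+1) = 131.1076
  k=2: S(2,-2) = 76.3394; S(2,-1) = 91.4201; S(2,+0) = 109.4800; S(2,+1) = 131.1076; S(2,+2) = 157.0076
Terminal payoffs V(N, j) = max(K - S_T, 0):
  V(2,-2) = 44.870572; V(2,-1) = 29.789868; V(2,+0) = 11.730000; V(2,+1) = 0.000000; V(2,+2) = 0.000000
Backward induction: V(k, j) = exp(-r*dt) * [p_u * V(k+1, j+1) + p_m * V(k+1, j) + p_d * V(k+1, j-1)]
  V(1,-1) = exp(-r*dt) * [p_u*11.730000 + p_m*29.789868 + p_d*44.870572] = 29.786143
  V(1,+0) = exp(-r*dt) * [p_u*0.000000 + p_m*11.730000 + p_d*29.789868] = 13.228519
  V(1,+1) = exp(-r*dt) * [p_u*0.000000 + p_m*0.000000 + p_d*11.730000] = 2.129776
  V(0,+0) = exp(-r*dt) * [p_u*2.129776 + p_m*13.228519 + p_d*29.786143] = 14.550014
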